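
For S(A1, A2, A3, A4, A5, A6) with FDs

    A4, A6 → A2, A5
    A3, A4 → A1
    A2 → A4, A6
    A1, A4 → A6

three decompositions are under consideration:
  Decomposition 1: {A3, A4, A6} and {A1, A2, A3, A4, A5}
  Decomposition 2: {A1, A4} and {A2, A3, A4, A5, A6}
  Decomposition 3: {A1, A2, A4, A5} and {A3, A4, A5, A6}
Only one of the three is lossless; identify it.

Decomposition 1: common = {A3, A4}, closure = {A1, A2, A3, A4, A5, A6} → lossless.
Decomposition 2: common = {A4}, closure = {A4} → lossy.
Decomposition 3: common = {A4, A5}, closure = {A4, A5} → lossy.

Decomposition 1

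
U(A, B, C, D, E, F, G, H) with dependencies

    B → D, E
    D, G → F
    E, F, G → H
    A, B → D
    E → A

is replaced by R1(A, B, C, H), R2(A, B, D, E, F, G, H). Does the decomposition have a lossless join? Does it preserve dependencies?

Lossless test: (A, B, H)⁺ = {A, B, D, E, H}, which is a superkey of neither fragment — lossy.
Dependency preservation: every FD's attributes lie within a single fragment, so each can be enforced locally — preserved.

lossy but dependency-preserving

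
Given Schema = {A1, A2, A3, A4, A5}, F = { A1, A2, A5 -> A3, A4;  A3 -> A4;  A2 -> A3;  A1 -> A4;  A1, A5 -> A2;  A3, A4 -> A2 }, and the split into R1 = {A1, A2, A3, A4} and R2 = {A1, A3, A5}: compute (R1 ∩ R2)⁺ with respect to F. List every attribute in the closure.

A1, A2, A3, A4

R1 ∩ R2 = {A1, A3}.
A3 → A4 applies, adding A4
A3, A4 → A2 applies, adding A2
Closure: {A1, A2, A3, A4}.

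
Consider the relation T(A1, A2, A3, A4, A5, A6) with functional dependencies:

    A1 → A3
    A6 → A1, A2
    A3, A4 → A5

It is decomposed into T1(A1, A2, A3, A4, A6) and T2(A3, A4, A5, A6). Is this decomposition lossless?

Yes

Common attributes: T1 ∩ T2 = {A3, A4, A6}.
Closure of {A3, A4, A6}: A6 → A1, A2 applies, adding A1, A2; A3, A4 → A5 applies, adding A5. So (A3, A4, A6)⁺ = {A1, A2, A3, A4, A5, A6}.
This closure contains every attribute of T1, so T1 ∩ T2 → T1. The join is lossless.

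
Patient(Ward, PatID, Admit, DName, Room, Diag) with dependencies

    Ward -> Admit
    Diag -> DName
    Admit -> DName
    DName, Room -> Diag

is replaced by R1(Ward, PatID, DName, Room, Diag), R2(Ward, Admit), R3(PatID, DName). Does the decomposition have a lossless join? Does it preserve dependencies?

Lossless test (chase): Rows 1 and 2 agree on Ward; apply Ward→Admit and equate their Admit entries. Rows 1 and 2 agree on Admit; apply Admit→DName and equate their DName entries. Row 1 is now all distinguished symbols — the join is lossless.
Dependency preservation: the restricted closure of {Admit} across the fragments never reaches {DName}, so Admit → DName cannot be enforced without a join — not preserved.

lossless but not dependency-preserving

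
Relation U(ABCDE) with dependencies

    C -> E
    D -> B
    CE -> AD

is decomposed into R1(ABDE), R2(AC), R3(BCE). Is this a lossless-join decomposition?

No

Chase test. Columns are ABCDE; row i has aⱼ where attribute j ∈ Ri, else bᵢⱼ.
Initial tableau (one row per fragment):
  row 1: a1 a2 b13 a4 a5
  row 2: a1 b22 a3 b24 b25
  row 3: b31 a2 a3 b34 a5
Rows 2 and 3 agree on C; apply C→E and equate their E entries.
Rows 2 and 3 agree on CE; apply CE→AD and equate their AD entries.
Rows 2 and 3 agree on D; apply D→B and equate their B entries.
No row becomes fully distinguished — the join is lossy.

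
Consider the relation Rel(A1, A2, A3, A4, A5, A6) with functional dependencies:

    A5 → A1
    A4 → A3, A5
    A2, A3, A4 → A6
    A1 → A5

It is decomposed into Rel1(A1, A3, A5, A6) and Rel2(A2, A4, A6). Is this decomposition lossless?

Common attributes: Rel1 ∩ Rel2 = {A6}.
No dependency enlarges {A6}, so (A6)⁺ = {A6}.
The closure contains neither all of Rel1 = {A1, A3, A5, A6} nor all of Rel2 = {A2, A4, A6}, so the common attributes are not a superkey of either fragment. The join is lossy.

No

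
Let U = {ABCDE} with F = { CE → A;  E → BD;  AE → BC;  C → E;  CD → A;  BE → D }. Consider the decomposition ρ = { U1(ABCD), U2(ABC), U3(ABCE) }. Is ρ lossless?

Yes

Chase test. Columns are ABCDE; row i has aⱼ where attribute j ∈ Ui, else bᵢⱼ.
Initial tableau (one row per fragment):
  row 1: a1 a2 a3 a4 b15
  row 2: a1 a2 a3 b24 b25
  row 3: a1 a2 a3 b34 a5
Rows 1 and 2 agree on C; apply C→E and equate their E entries.
Rows 1 and 3 agree on C; apply C→E and equate their E entries.
Rows 1 and 2 agree on BE; apply BE→D and equate their D entries.
Rows 1 and 3 agree on BE; apply BE→D and equate their D entries.
Row 1 is now all distinguished symbols — the join is lossless.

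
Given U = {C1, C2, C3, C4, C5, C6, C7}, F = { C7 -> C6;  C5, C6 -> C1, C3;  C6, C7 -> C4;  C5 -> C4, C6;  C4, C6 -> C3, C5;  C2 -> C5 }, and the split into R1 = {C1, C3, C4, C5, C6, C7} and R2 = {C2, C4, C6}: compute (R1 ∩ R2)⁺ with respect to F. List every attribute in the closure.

C1, C3, C4, C5, C6

R1 ∩ R2 = {C4, C6}.
C4, C6 → C3, C5 applies, adding C3, C5
C5, C6 → C1, C3 applies, adding C1
Closure: {C1, C3, C4, C5, C6}.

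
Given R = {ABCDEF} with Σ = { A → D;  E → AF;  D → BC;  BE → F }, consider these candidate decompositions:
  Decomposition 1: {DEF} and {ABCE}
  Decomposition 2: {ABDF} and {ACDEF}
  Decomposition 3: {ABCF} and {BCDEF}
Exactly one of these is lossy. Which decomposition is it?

Decomposition 3

Decomposition 1: common = {E}, closure = {ABCDEF} → lossless.
Decomposition 2: common = {ADF}, closure = {ABCDF} → lossless.
Decomposition 3: common = {BCF}, closure = {BCF} → lossy.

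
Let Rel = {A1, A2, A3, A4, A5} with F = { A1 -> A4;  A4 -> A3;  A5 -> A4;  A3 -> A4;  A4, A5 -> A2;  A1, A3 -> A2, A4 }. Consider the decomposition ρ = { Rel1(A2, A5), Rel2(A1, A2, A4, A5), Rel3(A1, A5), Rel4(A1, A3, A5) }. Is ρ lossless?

Yes

Chase test. Columns are A1, A2, A3, A4, A5; row i has aⱼ where attribute j ∈ Reli, else bᵢⱼ.
Initial tableau (one row per fragment):
  row 1: b11 a2 b13 b14 a5
  row 2: a1 a2 b23 a4 a5
  row 3: a1 b32 b33 b34 a5
  row 4: a1 b42 a3 b44 a5
Rows 2 and 3 agree on A1; apply A1→A4 and equate their A4 entries.
Rows 2 and 4 agree on A1; apply A1→A4 and equate their A4 entries.
Rows 2 and 3 agree on A4; apply A4→A3 and equate their A3 entries.
Rows 2 and 4 agree on A4; apply A4→A3 and equate their A3 entries.
Rows 1 and 2 agree on A5; apply A5→A4 and equate their A4 entries.
Rows 1 and 3 agree on A4, A5; apply A4, A5→A2 and equate their A2 entries.
Rows 1 and 4 agree on A4, A5; apply A4, A5→A2 and equate their A2 entries.
Rows 1 and 2 agree on A4; apply A4→A3 and equate their A3 entries.
Row 2 is now all distinguished symbols — the join is lossless.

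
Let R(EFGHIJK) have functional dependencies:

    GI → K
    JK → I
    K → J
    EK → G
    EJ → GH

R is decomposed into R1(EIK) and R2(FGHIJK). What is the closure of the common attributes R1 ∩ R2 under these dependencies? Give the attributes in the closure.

IJK

R1 ∩ R2 = {IK}.
K → J applies, adding J
Closure: {IJK}.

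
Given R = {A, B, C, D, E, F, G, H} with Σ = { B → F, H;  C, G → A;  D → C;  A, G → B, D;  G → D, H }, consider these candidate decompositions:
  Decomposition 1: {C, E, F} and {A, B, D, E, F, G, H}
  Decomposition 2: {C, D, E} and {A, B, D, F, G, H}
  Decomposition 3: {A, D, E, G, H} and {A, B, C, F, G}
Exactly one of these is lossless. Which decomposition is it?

Decomposition 3

Decomposition 1: common = {E, F}, closure = {E, F} → lossy.
Decomposition 2: common = {D}, closure = {C, D} → lossy.
Decomposition 3: common = {A, G}, closure = {A, B, C, D, F, G, H} → lossless.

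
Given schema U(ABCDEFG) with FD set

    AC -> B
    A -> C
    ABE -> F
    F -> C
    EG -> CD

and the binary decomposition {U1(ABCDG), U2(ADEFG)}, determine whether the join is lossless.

Yes

Common attributes: U1 ∩ U2 = {ADG}.
Closure of {ADG}: A → C applies, adding C; AC → B applies, adding B. So (ADG)⁺ = {ABCDG}.
This closure contains every attribute of U1, so U1 ∩ U2 → U1. The join is lossless.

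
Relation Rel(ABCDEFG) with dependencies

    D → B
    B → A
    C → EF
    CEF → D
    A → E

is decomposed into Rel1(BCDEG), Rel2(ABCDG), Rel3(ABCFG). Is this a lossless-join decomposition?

Chase test. Columns are ABCDEFG; row i has aⱼ where attribute j ∈ Reli, else bᵢⱼ.
Initial tableau (one row per fragment):
  row 1: b11 a2 a3 a4 a5 b16 a7
  row 2: a1 a2 a3 a4 b25 b26 a7
  row 3: a1 a2 a3 b34 b35 a6 a7
Rows 1 and 2 agree on B; apply B→A and equate their A entries.
Rows 1 and 2 agree on C; apply C→EF and equate their EF entries.
Rows 1 and 3 agree on C; apply C→EF and equate their EF entries.
Rows 1 and 3 agree on CEF; apply CEF→D and equate their D entries.
Row 1 is now all distinguished symbols — the join is lossless.

Yes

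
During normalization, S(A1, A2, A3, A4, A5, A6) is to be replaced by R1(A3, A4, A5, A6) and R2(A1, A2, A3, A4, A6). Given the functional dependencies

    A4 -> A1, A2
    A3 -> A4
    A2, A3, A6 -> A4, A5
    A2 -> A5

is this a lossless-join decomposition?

Common attributes: R1 ∩ R2 = {A3, A4, A6}.
Closure of {A3, A4, A6}: A4 → A1, A2 applies, adding A1, A2; A2, A3, A6 → A4, A5 applies, adding A5. So (A3, A4, A6)⁺ = {A1, A2, A3, A4, A5, A6}.
This closure contains every attribute of R1, so R1 ∩ R2 → R1. The join is lossless.

Yes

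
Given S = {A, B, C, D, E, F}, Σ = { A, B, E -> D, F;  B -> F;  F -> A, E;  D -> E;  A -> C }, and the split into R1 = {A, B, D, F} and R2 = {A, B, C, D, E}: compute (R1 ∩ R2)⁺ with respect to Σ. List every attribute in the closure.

R1 ∩ R2 = {A, B, D}.
B → F applies, adding F
F → A, E applies, adding E
A → C applies, adding C
Closure: {A, B, C, D, E, F}.

A, B, C, D, E, F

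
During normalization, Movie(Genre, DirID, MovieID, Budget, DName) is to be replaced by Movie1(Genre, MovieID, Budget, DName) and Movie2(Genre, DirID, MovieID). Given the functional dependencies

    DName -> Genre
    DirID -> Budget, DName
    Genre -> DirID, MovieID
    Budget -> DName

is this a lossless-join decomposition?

Common attributes: Movie1 ∩ Movie2 = {Genre, MovieID}.
Closure of {Genre, MovieID}: Genre → DirID, MovieID applies, adding DirID; DirID → Budget, DName applies, adding Budget, DName. So (Genre, MovieID)⁺ = {Genre, DirID, MovieID, Budget, DName}.
This closure contains every attribute of Movie1, so Movie1 ∩ Movie2 → Movie1. The join is lossless.

Yes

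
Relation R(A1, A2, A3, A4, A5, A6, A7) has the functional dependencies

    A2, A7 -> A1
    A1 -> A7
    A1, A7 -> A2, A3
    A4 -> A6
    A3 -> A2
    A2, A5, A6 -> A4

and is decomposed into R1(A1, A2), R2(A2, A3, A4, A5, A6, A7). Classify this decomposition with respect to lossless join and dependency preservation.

Lossless test: (A2)⁺ = {A2}, which is a superkey of neither fragment — lossy.
Dependency preservation: the restricted closure of {A2, A7} across the fragments never reaches {A1}, so A2, A7 → A1 cannot be enforced without a join — not preserved.

lossy and not dependency-preserving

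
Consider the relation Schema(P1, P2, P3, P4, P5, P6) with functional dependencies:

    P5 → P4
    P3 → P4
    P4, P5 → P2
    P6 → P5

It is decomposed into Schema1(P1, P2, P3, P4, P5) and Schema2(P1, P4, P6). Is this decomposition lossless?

No

Common attributes: Schema1 ∩ Schema2 = {P1, P4}.
No dependency enlarges {P1, P4}, so (P1, P4)⁺ = {P1, P4}.
The closure contains neither all of Schema1 = {P1, P2, P3, P4, P5} nor all of Schema2 = {P1, P4, P6}, so the common attributes are not a superkey of either fragment. The join is lossy.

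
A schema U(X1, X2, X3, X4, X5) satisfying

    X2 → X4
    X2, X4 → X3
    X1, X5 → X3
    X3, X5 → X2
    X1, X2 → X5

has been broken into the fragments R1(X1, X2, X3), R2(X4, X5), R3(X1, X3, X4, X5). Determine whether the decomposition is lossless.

No

Chase test. Columns are X1, X2, X3, X4, X5; row i has aⱼ where attribute j ∈ Ri, else bᵢⱼ.
Initial tableau (one row per fragment):
  row 1: a1 a2 a3 b14 b15
  row 2: b21 b22 b23 a4 a5
  row 3: a1 b32 a3 a4 a5
No row becomes fully distinguished — the join is lossy.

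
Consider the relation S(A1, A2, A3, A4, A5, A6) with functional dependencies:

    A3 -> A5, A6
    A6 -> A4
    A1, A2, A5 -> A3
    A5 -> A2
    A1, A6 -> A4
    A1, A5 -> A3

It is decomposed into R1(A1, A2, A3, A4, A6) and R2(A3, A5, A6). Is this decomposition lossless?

Common attributes: R1 ∩ R2 = {A3, A6}.
Closure of {A3, A6}: A3 → A5, A6 applies, adding A5; A6 → A4 applies, adding A4; A5 → A2 applies, adding A2. So (A3, A6)⁺ = {A2, A3, A4, A5, A6}.
This closure contains every attribute of R2, so R1 ∩ R2 → R2. The join is lossless.

Yes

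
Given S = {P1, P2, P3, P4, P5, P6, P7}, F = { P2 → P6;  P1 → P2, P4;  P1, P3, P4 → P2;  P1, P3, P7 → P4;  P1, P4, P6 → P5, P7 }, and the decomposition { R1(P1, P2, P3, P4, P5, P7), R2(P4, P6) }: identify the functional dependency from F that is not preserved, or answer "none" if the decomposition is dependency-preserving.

Check P2 → P6: no single fragment contains all of {P2, P6}, and the restricted closure of {P2} across the fragments never reaches {P6}.
P1 → P2, P4 is preserved.
P1, P3, P4 → P2 is preserved.
P1, P3, P7 → P4 is preserved.
P1, P4, P6 → P5, P7 is preserved.

P2 → P6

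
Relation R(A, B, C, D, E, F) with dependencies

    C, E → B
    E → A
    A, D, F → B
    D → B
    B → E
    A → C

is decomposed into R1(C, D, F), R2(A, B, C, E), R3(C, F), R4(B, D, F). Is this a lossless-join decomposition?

Chase test. Columns are A, B, C, D, E, F; row i has aⱼ where attribute j ∈ Ri, else bᵢⱼ.
Initial tableau (one row per fragment):
  row 1: b11 b12 a3 a4 b15 a6
  row 2: a1 a2 a3 b24 a5 b26
  row 3: b31 b32 a3 b34 b35 a6
  row 4: b41 a2 b43 a4 b45 a6
Rows 1 and 4 agree on D; apply D→B and equate their B entries.
Rows 1 and 2 agree on B; apply B→E and equate their E entries.
Rows 1 and 4 agree on B; apply B→E and equate their E entries.
Rows 1 and 2 agree on E; apply E→A and equate their A entries.
Rows 1 and 4 agree on E; apply E→A and equate their A entries.
Rows 1 and 4 agree on A; apply A→C and equate their C entries.
Row 1 is now all distinguished symbols — the join is lossless.

Yes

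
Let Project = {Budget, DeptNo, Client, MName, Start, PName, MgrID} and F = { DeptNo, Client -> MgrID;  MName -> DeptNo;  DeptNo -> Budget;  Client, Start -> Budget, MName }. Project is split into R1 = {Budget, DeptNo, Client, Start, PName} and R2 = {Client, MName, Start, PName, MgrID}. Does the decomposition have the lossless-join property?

Yes

Common attributes: R1 ∩ R2 = {Client, Start, PName}.
Closure of {Client, Start, PName}: Client, Start → Budget, MName applies, adding Budget, MName; MName → DeptNo applies, adding DeptNo; DeptNo, Client → MgrID applies, adding MgrID. So (Client, Start, PName)⁺ = {Budget, DeptNo, Client, MName, Start, PName, MgrID}.
This closure contains every attribute of R1, so R1 ∩ R2 → R1. The join is lossless.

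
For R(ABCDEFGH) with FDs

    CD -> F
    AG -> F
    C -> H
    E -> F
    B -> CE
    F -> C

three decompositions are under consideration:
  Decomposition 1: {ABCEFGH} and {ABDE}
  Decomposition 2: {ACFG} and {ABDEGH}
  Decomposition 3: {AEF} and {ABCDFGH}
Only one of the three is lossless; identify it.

Decomposition 2

Decomposition 1: common = {ABE}, closure = {ABCEFH} → lossy.
Decomposition 2: common = {AG}, closure = {ACFGH} → lossless.
Decomposition 3: common = {AF}, closure = {ACFH} → lossy.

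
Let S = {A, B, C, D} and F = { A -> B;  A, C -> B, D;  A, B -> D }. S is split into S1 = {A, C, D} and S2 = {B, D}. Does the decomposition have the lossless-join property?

No

Common attributes: S1 ∩ S2 = {D}.
No dependency enlarges {D}, so (D)⁺ = {D}.
The closure contains neither all of S1 = {A, C, D} nor all of S2 = {B, D}, so the common attributes are not a superkey of either fragment. The join is lossy.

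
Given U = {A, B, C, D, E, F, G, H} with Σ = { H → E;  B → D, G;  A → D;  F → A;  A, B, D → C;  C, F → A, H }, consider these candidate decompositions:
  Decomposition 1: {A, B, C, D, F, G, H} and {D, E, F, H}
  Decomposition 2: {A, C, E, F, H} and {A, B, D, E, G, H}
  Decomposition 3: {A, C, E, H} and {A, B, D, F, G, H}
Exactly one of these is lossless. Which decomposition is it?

Decomposition 1

Decomposition 1: common = {D, F, H}, closure = {A, D, E, F, H} → lossless.
Decomposition 2: common = {A, E, H}, closure = {A, D, E, H} → lossy.
Decomposition 3: common = {A, H}, closure = {A, D, E, H} → lossy.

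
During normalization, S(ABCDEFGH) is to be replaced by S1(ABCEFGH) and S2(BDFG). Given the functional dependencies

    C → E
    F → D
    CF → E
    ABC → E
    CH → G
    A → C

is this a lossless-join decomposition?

Yes

Common attributes: S1 ∩ S2 = {BFG}.
Closure of {BFG}: F → D applies, adding D. So (BFG)⁺ = {BDFG}.
This closure contains every attribute of S2, so S1 ∩ S2 → S2. The join is lossless.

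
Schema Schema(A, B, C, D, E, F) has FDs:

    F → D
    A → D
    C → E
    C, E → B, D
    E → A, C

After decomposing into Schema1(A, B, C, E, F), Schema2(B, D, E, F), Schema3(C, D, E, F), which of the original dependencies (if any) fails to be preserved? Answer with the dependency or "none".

A → D

Check A → D: no single fragment contains all of {A, D}, and the restricted closure of {A} across the fragments never reaches {D}.
F → D is preserved.
C → E is preserved.
C, E → B, D is preserved.
E → A, C is preserved.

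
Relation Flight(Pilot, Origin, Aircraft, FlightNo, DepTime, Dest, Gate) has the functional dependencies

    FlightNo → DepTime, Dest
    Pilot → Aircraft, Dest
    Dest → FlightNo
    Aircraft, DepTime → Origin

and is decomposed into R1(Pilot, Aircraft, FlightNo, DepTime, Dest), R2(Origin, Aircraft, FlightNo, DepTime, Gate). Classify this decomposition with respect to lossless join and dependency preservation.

Lossless test: (Aircraft, FlightNo, DepTime)⁺ = {Origin, Aircraft, FlightNo, DepTime, Dest}, which is a superkey of neither fragment — lossy.
Dependency preservation: every FD's attributes lie within a single fragment, so each can be enforced locally — preserved.

lossy but dependency-preserving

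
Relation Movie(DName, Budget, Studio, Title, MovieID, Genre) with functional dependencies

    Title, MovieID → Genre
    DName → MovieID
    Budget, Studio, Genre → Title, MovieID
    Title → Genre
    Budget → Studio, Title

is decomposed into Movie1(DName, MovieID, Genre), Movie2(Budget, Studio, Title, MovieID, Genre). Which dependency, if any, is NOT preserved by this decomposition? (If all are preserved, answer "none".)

none

Title, MovieID → Genre lies within Movie2.
DName → MovieID lies within Movie1.
Budget, Studio, Genre → Title, MovieID lies within Movie2.
Title → Genre lies within Movie2.
Budget → Studio, Title lies within Movie2.
Every dependency is enforceable on the fragments, so the decomposition is dependency-preserving.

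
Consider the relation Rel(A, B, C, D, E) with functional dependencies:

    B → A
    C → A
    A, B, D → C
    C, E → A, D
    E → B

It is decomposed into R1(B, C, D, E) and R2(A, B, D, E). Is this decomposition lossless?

Common attributes: R1 ∩ R2 = {B, D, E}.
Closure of {B, D, E}: B → A applies, adding A; A, B, D → C applies, adding C. So (B, D, E)⁺ = {A, B, C, D, E}.
This closure contains every attribute of R1, so R1 ∩ R2 → R1. The join is lossless.

Yes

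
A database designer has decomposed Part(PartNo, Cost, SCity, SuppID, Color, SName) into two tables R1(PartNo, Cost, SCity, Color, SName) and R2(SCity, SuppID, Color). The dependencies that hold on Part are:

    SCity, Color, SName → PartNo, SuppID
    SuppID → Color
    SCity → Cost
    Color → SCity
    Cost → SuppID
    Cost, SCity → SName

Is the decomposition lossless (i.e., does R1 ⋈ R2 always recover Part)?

Yes

Common attributes: R1 ∩ R2 = {SCity, Color}.
Closure of {SCity, Color}: SCity → Cost applies, adding Cost; Cost → SuppID applies, adding SuppID; Cost, SCity → SName applies, adding SName; SCity, Color, SName → PartNo, SuppID applies, adding PartNo. So (SCity, Color)⁺ = {PartNo, Cost, SCity, SuppID, Color, SName}.
This closure contains every attribute of R1, so R1 ∩ R2 → R1. The join is lossless.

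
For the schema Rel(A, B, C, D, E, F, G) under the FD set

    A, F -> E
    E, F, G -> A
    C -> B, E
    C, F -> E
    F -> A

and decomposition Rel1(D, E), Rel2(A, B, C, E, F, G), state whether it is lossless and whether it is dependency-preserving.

Lossless test: (E)⁺ = {E}, which is a superkey of neither fragment — lossy.
Dependency preservation: every FD's attributes lie within a single fragment, so each can be enforced locally — preserved.

lossy but dependency-preserving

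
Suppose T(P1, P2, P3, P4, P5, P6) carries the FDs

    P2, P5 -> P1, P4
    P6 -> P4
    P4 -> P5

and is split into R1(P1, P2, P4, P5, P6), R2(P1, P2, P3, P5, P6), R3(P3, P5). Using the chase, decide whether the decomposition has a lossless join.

Chase test. Columns are P1, P2, P3, P4, P5, P6; row i has aⱼ where attribute j ∈ Ri, else bᵢⱼ.
Initial tableau (one row per fragment):
  row 1: a1 a2 b13 a4 a5 a6
  row 2: a1 a2 a3 b24 a5 a6
  row 3: b31 b32 a3 b34 a5 b36
Rows 1 and 2 agree on P2, P5; apply P2, P5→P1, P4 and equate their P1, P4 entries.
Row 2 is now all distinguished symbols — the join is lossless.

Yes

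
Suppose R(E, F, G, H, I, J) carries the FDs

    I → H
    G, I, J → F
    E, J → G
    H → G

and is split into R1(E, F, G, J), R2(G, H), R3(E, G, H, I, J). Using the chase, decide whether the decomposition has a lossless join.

Chase test. Columns are E, F, G, H, I, J; row i has aⱼ where attribute j ∈ Ri, else bᵢⱼ.
Initial tableau (one row per fragment):
  row 1: a1 a2 a3 b14 b15 a6
  row 2: b21 b22 a3 a4 b25 b26
  row 3: a1 b32 a3 a4 a5 a6
No row becomes fully distinguished — the join is lossy.

No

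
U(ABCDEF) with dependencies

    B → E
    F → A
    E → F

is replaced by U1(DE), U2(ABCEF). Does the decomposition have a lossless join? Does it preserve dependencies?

lossy but dependency-preserving

Lossless test: (E)⁺ = {AEF}, which is a superkey of neither fragment — lossy.
Dependency preservation: every FD's attributes lie within a single fragment, so each can be enforced locally — preserved.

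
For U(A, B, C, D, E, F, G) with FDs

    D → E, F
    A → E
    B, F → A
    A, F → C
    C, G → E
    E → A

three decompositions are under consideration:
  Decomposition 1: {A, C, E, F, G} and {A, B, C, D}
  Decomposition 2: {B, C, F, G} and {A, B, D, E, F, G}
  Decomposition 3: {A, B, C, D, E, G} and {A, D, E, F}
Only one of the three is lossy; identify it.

Decomposition 1: common = {A, C}, closure = {A, C, E} → lossy.
Decomposition 2: common = {B, F, G}, closure = {A, B, C, E, F, G} → lossless.
Decomposition 3: common = {A, D, E}, closure = {A, C, D, E, F} → lossless.

Decomposition 1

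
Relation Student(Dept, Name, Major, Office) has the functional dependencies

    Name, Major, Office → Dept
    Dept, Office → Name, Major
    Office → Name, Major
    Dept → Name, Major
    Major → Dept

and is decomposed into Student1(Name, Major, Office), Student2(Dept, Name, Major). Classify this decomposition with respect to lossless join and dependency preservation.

lossless and dependency-preserving

Lossless test: (Name, Major)⁺ = {Dept, Name, Major}, which contains all of one fragment — lossless.
Dependency preservation: Name, Major, Office → Dept; Dept, Office → Name, Major are not contained in any single fragment, but the restricted closure of each left-hand side across the fragments still reaches the right-hand side; the remaining FDs each lie inside some fragment. All dependencies are preserved.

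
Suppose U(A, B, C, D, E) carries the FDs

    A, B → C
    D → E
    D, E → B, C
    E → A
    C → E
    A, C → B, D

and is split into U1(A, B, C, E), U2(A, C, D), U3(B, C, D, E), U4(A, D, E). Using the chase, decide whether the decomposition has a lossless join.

Chase test. Columns are A, B, C, D, E; row i has aⱼ where attribute j ∈ Ui, else bᵢⱼ.
Initial tableau (one row per fragment):
  row 1: a1 a2 a3 b14 a5
  row 2: a1 b22 a3 a4 b25
  row 3: b31 a2 a3 a4 a5
  row 4: a1 b42 b43 a4 a5
Rows 2 and 3 agree on D; apply D→E and equate their E entries.
Rows 2 and 3 agree on D, E; apply D, E→B, C and equate their B, C entries.
Rows 2 and 4 agree on D, E; apply D, E→B, C and equate their B, C entries.
Rows 1 and 3 agree on E; apply E→A and equate their A entries.
Rows 1 and 2 agree on A, C; apply A, C→B, D and equate their B, D entries.
Row 1 is now all distinguished symbols — the join is lossless.

Yes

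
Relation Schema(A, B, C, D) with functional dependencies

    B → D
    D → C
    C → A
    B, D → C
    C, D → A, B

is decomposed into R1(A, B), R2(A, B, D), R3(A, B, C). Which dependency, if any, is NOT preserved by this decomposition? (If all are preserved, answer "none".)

B → D lies within R2.
D → C: restricted closure across fragments reaches C.
C → A lies within R3.
B, D → C: restricted closure across fragments reaches C.
C, D → A, B: restricted closure across fragments reaches A, B.
Every dependency is enforceable on the fragments, so the decomposition is dependency-preserving.

none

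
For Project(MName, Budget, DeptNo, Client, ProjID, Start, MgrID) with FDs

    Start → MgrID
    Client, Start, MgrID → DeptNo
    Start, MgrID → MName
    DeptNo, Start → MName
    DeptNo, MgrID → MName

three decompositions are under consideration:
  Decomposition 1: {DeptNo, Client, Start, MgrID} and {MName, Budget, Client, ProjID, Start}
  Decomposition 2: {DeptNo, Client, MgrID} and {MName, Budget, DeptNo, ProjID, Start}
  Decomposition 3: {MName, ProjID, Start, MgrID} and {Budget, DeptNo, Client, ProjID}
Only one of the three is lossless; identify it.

Decomposition 1

Decomposition 1: common = {Client, Start}, closure = {MName, DeptNo, Client, Start, MgrID} → lossless.
Decomposition 2: common = {DeptNo}, closure = {DeptNo} → lossy.
Decomposition 3: common = {ProjID}, closure = {ProjID} → lossy.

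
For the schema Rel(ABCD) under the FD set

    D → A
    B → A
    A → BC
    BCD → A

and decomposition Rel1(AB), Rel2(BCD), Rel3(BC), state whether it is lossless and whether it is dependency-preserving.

Lossless test (chase): Rows 1 and 2 agree on B; apply B→A and equate their A entries. Rows 1 and 3 agree on B; apply B→A and equate their A entries. Rows 1 and 2 agree on A; apply A→BC and equate their BC entries. Row 2 is now all distinguished symbols — the join is lossless.
Dependency preservation: D → A; A → BC; BCD → A are not contained in any single fragment, but the restricted closure of each left-hand side across the fragments still reaches the right-hand side; the remaining FDs each lie inside some fragment. All dependencies are preserved.

lossless and dependency-preserving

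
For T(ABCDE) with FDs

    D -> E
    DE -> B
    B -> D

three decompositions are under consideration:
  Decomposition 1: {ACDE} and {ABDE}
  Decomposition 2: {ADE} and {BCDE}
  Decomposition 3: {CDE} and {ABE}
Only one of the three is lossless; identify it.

Decomposition 1

Decomposition 1: common = {ADE}, closure = {ABDE} → lossless.
Decomposition 2: common = {DE}, closure = {BDE} → lossy.
Decomposition 3: common = {E}, closure = {E} → lossy.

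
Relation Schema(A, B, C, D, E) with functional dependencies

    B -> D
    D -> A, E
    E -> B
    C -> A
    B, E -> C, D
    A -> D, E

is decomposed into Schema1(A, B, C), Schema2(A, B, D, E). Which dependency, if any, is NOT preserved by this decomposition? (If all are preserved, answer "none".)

B → D lies within Schema2.
D → A, E lies within Schema2.
E → B lies within Schema2.
C → A lies within Schema1.
B, E → C, D: restricted closure across fragments reaches C, D.
A → D, E lies within Schema2.
Every dependency is enforceable on the fragments, so the decomposition is dependency-preserving.

none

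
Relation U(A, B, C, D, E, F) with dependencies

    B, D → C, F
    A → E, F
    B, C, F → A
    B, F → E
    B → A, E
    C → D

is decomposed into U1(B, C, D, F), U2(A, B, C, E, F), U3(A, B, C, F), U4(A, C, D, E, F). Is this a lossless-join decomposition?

Chase test. Columns are A, B, C, D, E, F; row i has aⱼ where attribute j ∈ Ui, else bᵢⱼ.
Initial tableau (one row per fragment):
  row 1: b11 a2 a3 a4 b15 a6
  row 2: a1 a2 a3 b24 a5 a6
  row 3: a1 a2 a3 b34 b35 a6
  row 4: a1 b42 a3 a4 a5 a6
Rows 2 and 3 agree on A; apply A→E, F and equate their E, F entries.
Rows 1 and 2 agree on B, C, F; apply B, C, F→A and equate their A entries.
Rows 1 and 2 agree on B, F; apply B, F→E and equate their E entries.
Rows 1 and 2 agree on C; apply C→D and equate their D entries.
Rows 1 and 3 agree on C; apply C→D and equate their D entries.
Row 1 is now all distinguished symbols — the join is lossless.

Yes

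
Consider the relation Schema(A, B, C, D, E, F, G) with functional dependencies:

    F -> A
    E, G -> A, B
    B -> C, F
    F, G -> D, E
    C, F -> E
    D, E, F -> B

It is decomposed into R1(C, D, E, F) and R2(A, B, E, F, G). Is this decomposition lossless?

Common attributes: R1 ∩ R2 = {E, F}.
Closure of {E, F}: F → A applies, adding A. So (E, F)⁺ = {A, E, F}.
The closure contains neither all of R1 = {C, D, E, F} nor all of R2 = {A, B, E, F, G}, so the common attributes are not a superkey of either fragment. The join is lossy.

No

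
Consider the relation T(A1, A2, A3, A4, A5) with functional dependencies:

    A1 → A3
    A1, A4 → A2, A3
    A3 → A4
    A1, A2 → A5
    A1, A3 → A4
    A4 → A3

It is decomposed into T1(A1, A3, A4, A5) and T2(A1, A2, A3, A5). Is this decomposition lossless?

Yes

Common attributes: T1 ∩ T2 = {A1, A3, A5}.
Closure of {A1, A3, A5}: A3 → A4 applies, adding A4; A1, A4 → A2, A3 applies, adding A2. So (A1, A3, A5)⁺ = {A1, A2, A3, A4, A5}.
This closure contains every attribute of T1, so T1 ∩ T2 → T1. The join is lossless.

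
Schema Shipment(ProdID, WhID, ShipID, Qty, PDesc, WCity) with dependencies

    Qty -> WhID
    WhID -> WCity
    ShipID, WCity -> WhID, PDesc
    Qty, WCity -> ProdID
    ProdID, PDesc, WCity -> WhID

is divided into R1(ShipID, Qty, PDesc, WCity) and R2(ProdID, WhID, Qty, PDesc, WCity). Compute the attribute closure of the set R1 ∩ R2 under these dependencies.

R1 ∩ R2 = {Qty, PDesc, WCity}.
Qty → WhID applies, adding WhID
Qty, WCity → ProdID applies, adding ProdID
Closure: {ProdID, WhID, Qty, PDesc, WCity}.

ProdID, WhID, Qty, PDesc, WCity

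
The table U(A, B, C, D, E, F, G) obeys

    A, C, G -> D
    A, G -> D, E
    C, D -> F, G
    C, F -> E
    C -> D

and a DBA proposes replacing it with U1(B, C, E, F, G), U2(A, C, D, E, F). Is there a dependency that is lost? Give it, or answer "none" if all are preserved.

Check A, G → D, E: no single fragment contains all of {A, D, E, G}, and the restricted closure of {A, G} across the fragments never reaches {D, E}.
A, C, G → D is preserved.
C, D → F, G is preserved.
C, F → E is preserved.
C → D is preserved.

A, G -> D, E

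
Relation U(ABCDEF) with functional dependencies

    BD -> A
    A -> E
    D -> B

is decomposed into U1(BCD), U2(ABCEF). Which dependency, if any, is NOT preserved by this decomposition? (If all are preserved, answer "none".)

BD -> A

Check BD → A: no single fragment contains all of {ABD}, and the restricted closure of {BD} across the fragments never reaches {A}.
A → E is preserved.
D → B is preserved.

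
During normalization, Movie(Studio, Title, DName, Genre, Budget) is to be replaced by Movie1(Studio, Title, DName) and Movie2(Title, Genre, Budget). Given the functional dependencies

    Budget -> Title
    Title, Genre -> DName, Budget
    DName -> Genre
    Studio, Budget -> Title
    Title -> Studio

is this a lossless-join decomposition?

No

Common attributes: Movie1 ∩ Movie2 = {Title}.
Closure of {Title}: Title → Studio applies, adding Studio. So (Title)⁺ = {Studio, Title}.
The closure contains neither all of Movie1 = {Studio, Title, DName} nor all of Movie2 = {Title, Genre, Budget}, so the common attributes are not a superkey of either fragment. The join is lossy.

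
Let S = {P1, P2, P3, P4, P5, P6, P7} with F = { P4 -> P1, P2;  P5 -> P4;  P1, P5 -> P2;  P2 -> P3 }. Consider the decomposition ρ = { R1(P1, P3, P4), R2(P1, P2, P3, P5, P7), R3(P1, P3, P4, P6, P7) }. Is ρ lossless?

Chase test. Columns are P1, P2, P3, P4, P5, P6, P7; row i has aⱼ where attribute j ∈ Ri, else bᵢⱼ.
Initial tableau (one row per fragment):
  row 1: a1 b12 a3 a4 b15 b16 b17
  row 2: a1 a2 a3 b24 a5 b26 a7
  row 3: a1 b32 a3 a4 b35 a6 a7
Rows 1 and 3 agree on P4; apply P4→P1, P2 and equate their P1, P2 entries.
No row becomes fully distinguished — the join is lossy.

No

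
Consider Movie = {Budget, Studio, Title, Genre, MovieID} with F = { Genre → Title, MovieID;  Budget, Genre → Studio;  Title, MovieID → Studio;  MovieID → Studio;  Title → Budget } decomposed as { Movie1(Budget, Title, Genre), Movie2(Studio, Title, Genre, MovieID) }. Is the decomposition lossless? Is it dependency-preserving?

lossless and dependency-preserving

Lossless test: (Title, Genre)⁺ = {Budget, Studio, Title, Genre, MovieID}, which contains all of one fragment — lossless.
Dependency preservation: Budget, Genre → Studio is not contained in any single fragment, but the restricted closure of its left-hand side across the fragments still reaches the right-hand side; the remaining FDs each lie inside some fragment. All dependencies are preserved.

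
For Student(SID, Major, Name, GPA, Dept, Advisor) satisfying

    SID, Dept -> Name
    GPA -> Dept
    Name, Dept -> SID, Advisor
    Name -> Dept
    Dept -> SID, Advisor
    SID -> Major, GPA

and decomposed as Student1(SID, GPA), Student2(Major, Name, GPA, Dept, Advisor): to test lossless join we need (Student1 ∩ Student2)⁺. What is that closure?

Student1 ∩ Student2 = {GPA}.
GPA → Dept applies, adding Dept
Dept → SID, Advisor applies, adding SID, Advisor
SID → Major, GPA applies, adding Major
SID, Dept → Name applies, adding Name
Closure: {SID, Major, Name, GPA, Dept, Advisor}.

SID, Major, Name, GPA, Dept, Advisor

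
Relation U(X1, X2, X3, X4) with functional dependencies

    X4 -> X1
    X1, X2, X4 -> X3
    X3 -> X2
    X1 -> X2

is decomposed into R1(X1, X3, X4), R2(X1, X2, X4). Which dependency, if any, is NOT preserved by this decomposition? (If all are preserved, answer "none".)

X3 -> X2

Check X3 → X2: no single fragment contains all of {X2, X3}, and the restricted closure of {X3} across the fragments never reaches {X2}.
X4 → X1 is preserved.
X1, X2, X4 → X3 is preserved.
X1 → X2 is preserved.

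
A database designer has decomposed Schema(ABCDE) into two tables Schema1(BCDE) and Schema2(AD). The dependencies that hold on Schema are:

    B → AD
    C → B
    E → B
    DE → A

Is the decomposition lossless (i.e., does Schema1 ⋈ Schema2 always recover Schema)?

Common attributes: Schema1 ∩ Schema2 = {D}.
No dependency enlarges {D}, so (D)⁺ = {D}.
The closure contains neither all of Schema1 = {BCDE} nor all of Schema2 = {AD}, so the common attributes are not a superkey of either fragment. The join is lossy.

No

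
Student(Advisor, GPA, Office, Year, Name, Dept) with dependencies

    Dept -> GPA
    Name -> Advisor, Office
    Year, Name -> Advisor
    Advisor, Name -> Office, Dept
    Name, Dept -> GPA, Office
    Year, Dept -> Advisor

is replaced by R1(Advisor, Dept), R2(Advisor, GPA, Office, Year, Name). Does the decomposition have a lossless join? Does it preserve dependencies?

lossy and not dependency-preserving

Lossless test: (Advisor)⁺ = {Advisor}, which is a superkey of neither fragment — lossy.
Dependency preservation: the restricted closure of {Dept} across the fragments never reaches {GPA}, so Dept → GPA cannot be enforced without a join — not preserved.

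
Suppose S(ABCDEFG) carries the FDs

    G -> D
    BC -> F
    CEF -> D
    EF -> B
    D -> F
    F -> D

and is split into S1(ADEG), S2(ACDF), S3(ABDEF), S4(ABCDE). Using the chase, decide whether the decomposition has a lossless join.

No

Chase test. Columns are ABCDEFG; row i has aⱼ where attribute j ∈ Si, else bᵢⱼ.
Initial tableau (one row per fragment):
  row 1: a1 b12 b13 a4 a5 b16 a7
  row 2: a1 b22 a3 a4 b25 a6 b27
  row 3: a1 a2 b33 a4 a5 a6 b37
  row 4: a1 a2 a3 a4 a5 b46 b47
Rows 1 and 2 agree on D; apply D→F and equate their F entries.
Rows 1 and 4 agree on D; apply D→F and equate their F entries.
Rows 1 and 3 agree on EF; apply EF→B and equate their B entries.
No row becomes fully distinguished — the join is lossy.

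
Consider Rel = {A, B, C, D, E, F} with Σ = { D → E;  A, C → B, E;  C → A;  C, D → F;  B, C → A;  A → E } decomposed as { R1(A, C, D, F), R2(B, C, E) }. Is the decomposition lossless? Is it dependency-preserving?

lossless but not dependency-preserving

Lossless test: (C)⁺ = {A, B, C, E}, which contains all of one fragment — lossless.
Dependency preservation: the restricted closure of {D} across the fragments never reaches {E}, so D → E cannot be enforced without a join — not preserved.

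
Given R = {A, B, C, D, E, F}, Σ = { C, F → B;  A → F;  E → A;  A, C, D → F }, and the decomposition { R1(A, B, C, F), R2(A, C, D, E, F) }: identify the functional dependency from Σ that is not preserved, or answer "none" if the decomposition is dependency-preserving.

none

C, F → B lies within R1.
A → F lies within R1.
E → A lies within R2.
A, C, D → F lies within R2.
Every dependency is enforceable on the fragments, so the decomposition is dependency-preserving.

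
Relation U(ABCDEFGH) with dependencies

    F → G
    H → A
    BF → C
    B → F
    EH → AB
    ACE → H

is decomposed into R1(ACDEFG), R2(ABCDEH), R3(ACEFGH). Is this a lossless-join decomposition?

Chase test. Columns are ABCDEFGH; row i has aⱼ where attribute j ∈ Ri, else bᵢⱼ.
Initial tableau (one row per fragment):
  row 1: a1 b12 a3 a4 a5 a6 a7 b18
  row 2: a1 a2 a3 a4 a5 b26 b27 a8
  row 3: a1 b32 a3 b34 a5 a6 a7 a8
Rows 2 and 3 agree on EH; apply EH→AB and equate their AB entries.
Rows 1 and 2 agree on ACE; apply ACE→H and equate their H entries.
Rows 2 and 3 agree on B; apply B→F and equate their F entries.
Rows 1 and 2 agree on EH; apply EH→AB and equate their AB entries.
Rows 1 and 2 agree on F; apply F→G and equate their G entries.
Row 1 is now all distinguished symbols — the join is lossless.

Yes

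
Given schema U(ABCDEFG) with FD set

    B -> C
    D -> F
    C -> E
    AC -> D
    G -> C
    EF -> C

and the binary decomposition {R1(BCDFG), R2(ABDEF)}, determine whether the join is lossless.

Common attributes: R1 ∩ R2 = {BDF}.
Closure of {BDF}: B → C applies, adding C; C → E applies, adding E. So (BDF)⁺ = {BCDEF}.
The closure contains neither all of R1 = {BCDFG} nor all of R2 = {ABDEF}, so the common attributes are not a superkey of either fragment. The join is lossy.

No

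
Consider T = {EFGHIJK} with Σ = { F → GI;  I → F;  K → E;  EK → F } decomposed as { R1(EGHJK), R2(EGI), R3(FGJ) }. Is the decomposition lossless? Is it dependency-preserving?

Lossless test (chase): applying each FD to every pair of rows produces no changes in the tableau, so no row becomes fully distinguished — the join is lossy.
Dependency preservation: the restricted closure of {F} across the fragments never reaches {GI}, so F → GI cannot be enforced without a join — not preserved.

lossy and not dependency-preserving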